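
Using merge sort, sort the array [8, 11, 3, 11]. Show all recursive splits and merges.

Merge sort trace:

Split: [8, 11, 3, 11] -> [8, 11] and [3, 11]
  Split: [8, 11] -> [8] and [11]
  Merge: [8] + [11] -> [8, 11]
  Split: [3, 11] -> [3] and [11]
  Merge: [3] + [11] -> [3, 11]
Merge: [8, 11] + [3, 11] -> [3, 8, 11, 11]

Final sorted array: [3, 8, 11, 11]

The merge sort proceeds by recursively splitting the array and merging sorted halves.
After all merges, the sorted array is [3, 8, 11, 11].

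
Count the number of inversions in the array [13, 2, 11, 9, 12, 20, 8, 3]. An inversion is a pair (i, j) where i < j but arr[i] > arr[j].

Finding inversions in [13, 2, 11, 9, 12, 20, 8, 3]:

(0, 1): arr[0]=13 > arr[1]=2
(0, 2): arr[0]=13 > arr[2]=11
(0, 3): arr[0]=13 > arr[3]=9
(0, 4): arr[0]=13 > arr[4]=12
(0, 6): arr[0]=13 > arr[6]=8
(0, 7): arr[0]=13 > arr[7]=3
(2, 3): arr[2]=11 > arr[3]=9
(2, 6): arr[2]=11 > arr[6]=8
(2, 7): arr[2]=11 > arr[7]=3
(3, 6): arr[3]=9 > arr[6]=8
(3, 7): arr[3]=9 > arr[7]=3
(4, 6): arr[4]=12 > arr[6]=8
(4, 7): arr[4]=12 > arr[7]=3
(5, 6): arr[5]=20 > arr[6]=8
(5, 7): arr[5]=20 > arr[7]=3
(6, 7): arr[6]=8 > arr[7]=3

Total inversions: 16

The array has 16 inversion(s): (0,1), (0,2), (0,3), (0,4), (0,6), (0,7), (2,3), (2,6), (2,7), (3,6), (3,7), (4,6), (4,7), (5,6), (5,7), (6,7). Each pair (i,j) satisfies i < j and arr[i] > arr[j].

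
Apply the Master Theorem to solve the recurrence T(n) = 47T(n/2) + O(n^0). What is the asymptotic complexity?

Master Theorem for T(n) = 47T(n/2) + O(n^0):

a = 47, b = 2, c = 0
log_b(a) = log_2(47) = 5.5546

Case 1: c = 0 < log_2(47) = 5.5546
T(n) = O(n^(log_2 47))

For T(n) = 47T(n/2) + O(n^0): log_2(47) = 5.5546. This is Case 1 of the Master Theorem (c < log_b(a), work dominated by leaves), giving O(n^(log_2 47)).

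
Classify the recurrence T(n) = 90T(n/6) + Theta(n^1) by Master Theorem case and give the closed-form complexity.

Master Theorem for T(n) = 90T(n/6) + O(n^1):

a = 90, b = 6, c = 1
log_b(a) = log_6(90) = 2.5114

Case 1: c = 1 < log_6(90) = 2.5114
T(n) = O(n^(log_6 90))

For T(n) = 90T(n/6) + O(n^1): log_6(90) = 2.5114. This is Case 1 of the Master Theorem (c < log_b(a), work dominated by leaves), giving O(n^(log_6 90)).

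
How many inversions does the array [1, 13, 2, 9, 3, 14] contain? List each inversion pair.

Finding inversions in [1, 13, 2, 9, 3, 14]:

(1, 2): arr[1]=13 > arr[2]=2
(1, 3): arr[1]=13 > arr[3]=9
(1, 4): arr[1]=13 > arr[4]=3
(3, 4): arr[3]=9 > arr[4]=3

Total inversions: 4

The array has 4 inversion(s): (1,2), (1,3), (1,4), (3,4). Each pair (i,j) satisfies i < j and arr[i] > arr[j].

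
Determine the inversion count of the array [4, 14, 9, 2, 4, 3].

Finding inversions in [4, 14, 9, 2, 4, 3]:

(0, 3): arr[0]=4 > arr[3]=2
(0, 5): arr[0]=4 > arr[5]=3
(1, 2): arr[1]=14 > arr[2]=9
(1, 3): arr[1]=14 > arr[3]=2
(1, 4): arr[1]=14 > arr[4]=4
(1, 5): arr[1]=14 > arr[5]=3
(2, 3): arr[2]=9 > arr[3]=2
(2, 4): arr[2]=9 > arr[4]=4
(2, 5): arr[2]=9 > arr[5]=3
(4, 5): arr[4]=4 > arr[5]=3

Total inversions: 10

The array has 10 inversion(s): (0,3), (0,5), (1,2), (1,3), (1,4), (1,5), (2,3), (2,4), (2,5), (4,5). Each pair (i,j) satisfies i < j and arr[i] > arr[j].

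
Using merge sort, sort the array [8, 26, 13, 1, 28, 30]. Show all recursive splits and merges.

Merge sort trace:

Split: [8, 26, 13, 1, 28, 30] -> [8, 26, 13] and [1, 28, 30]
  Split: [8, 26, 13] -> [8] and [26, 13]
    Split: [26, 13] -> [26] and [13]
    Merge: [26] + [13] -> [13, 26]
  Merge: [8] + [13, 26] -> [8, 13, 26]
  Split: [1, 28, 30] -> [1] and [28, 30]
    Split: [28, 30] -> [28] and [30]
    Merge: [28] + [30] -> [28, 30]
  Merge: [1] + [28, 30] -> [1, 28, 30]
Merge: [8, 13, 26] + [1, 28, 30] -> [1, 8, 13, 26, 28, 30]

Final sorted array: [1, 8, 13, 26, 28, 30]

The merge sort proceeds by recursively splitting the array and merging sorted halves.
After all merges, the sorted array is [1, 8, 13, 26, 28, 30].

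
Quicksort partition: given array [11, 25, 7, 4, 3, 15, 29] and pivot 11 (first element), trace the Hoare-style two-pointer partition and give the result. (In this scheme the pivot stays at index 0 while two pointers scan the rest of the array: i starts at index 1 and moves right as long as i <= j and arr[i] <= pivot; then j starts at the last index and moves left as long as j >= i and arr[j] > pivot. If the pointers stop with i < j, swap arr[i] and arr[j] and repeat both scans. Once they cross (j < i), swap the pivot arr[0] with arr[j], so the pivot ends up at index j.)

Hoare-style two-pointer partition with pivot = 11:

Initial array: [11, 25, 7, 4, 3, 15, 29]

Pointers start at i = 1, j = 6.
i stops at index 1 (arr[1]=25 > 11), j stops at index 4 (arr[4]=3 <= 11): swap arr[1] and arr[4], array becomes [11, 3, 7, 4, 25, 15, 29]
i ends at 4, j ends at 3: the pointers have crossed (j < i), so scanning stops.

Swap pivot arr[0] with arr[3] to place pivot at position 3: [4, 3, 7, 11, 25, 15, 29]
Pivot position: 3

After partitioning with pivot 11, the array becomes [4, 3, 7, 11, 25, 15, 29]. The pivot is placed at index 3. All elements to the left of the pivot are <= 11, and all elements to the right are > 11.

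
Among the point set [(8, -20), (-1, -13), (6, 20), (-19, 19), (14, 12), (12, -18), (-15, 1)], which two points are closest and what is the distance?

Computing all pairwise distances among 7 points:

d((8, -20), (-1, -13)) = 11.4018
d((8, -20), (6, 20)) = 40.05
d((8, -20), (-19, 19)) = 47.4342
d((8, -20), (14, 12)) = 32.5576
d((8, -20), (12, -18)) = 4.4721 <-- minimum
d((8, -20), (-15, 1)) = 31.1448
d((-1, -13), (6, 20)) = 33.7343
d((-1, -13), (-19, 19)) = 36.7151
d((-1, -13), (14, 12)) = 29.1548
d((-1, -13), (12, -18)) = 13.9284
d((-1, -13), (-15, 1)) = 19.799
d((6, 20), (-19, 19)) = 25.02
d((6, 20), (14, 12)) = 11.3137
d((6, 20), (12, -18)) = 38.4708
d((6, 20), (-15, 1)) = 28.3196
d((-19, 19), (14, 12)) = 33.7343
d((-19, 19), (12, -18)) = 48.2701
d((-19, 19), (-15, 1)) = 18.4391
d((14, 12), (12, -18)) = 30.0666
d((14, 12), (-15, 1)) = 31.0161
d((12, -18), (-15, 1)) = 33.0151

Closest pair: (8, -20) and (12, -18) with distance 4.4721

The closest pair is (8, -20) and (12, -18) with Euclidean distance 4.4721. For 7 points, brute-force pairwise comparison is shown above. For large n, the divide-and-conquer algorithm (sort by x, recurse on halves, check the dividing strip) achieves O(n log n).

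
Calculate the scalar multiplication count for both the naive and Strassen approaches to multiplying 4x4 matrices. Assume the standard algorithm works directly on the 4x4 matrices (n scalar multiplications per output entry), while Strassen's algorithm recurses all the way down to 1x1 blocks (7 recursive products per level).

Matrix multiplication for 4x4 matrices:

Standard algorithm: 4^3 = 64 multiplications
Strassen's algorithm: 7^(log2(4)) = 7^2 = 49 multiplications
Savings: 64 - 49 = 15 multiplications

Standard: 64 multiplications (4^3). Strassen: 49 multiplications (7^2). Strassen reduces 8 recursive multiplications to 7 at each level.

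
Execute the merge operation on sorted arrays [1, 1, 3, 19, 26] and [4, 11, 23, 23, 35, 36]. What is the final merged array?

Merging process:

Compare 1 vs 4: take 1 from left. Merged: [1]
Compare 1 vs 4: take 1 from left. Merged: [1, 1]
Compare 3 vs 4: take 3 from left. Merged: [1, 1, 3]
Compare 19 vs 4: take 4 from right. Merged: [1, 1, 3, 4]
Compare 19 vs 11: take 11 from right. Merged: [1, 1, 3, 4, 11]
Compare 19 vs 23: take 19 from left. Merged: [1, 1, 3, 4, 11, 19]
Compare 26 vs 23: take 23 from right. Merged: [1, 1, 3, 4, 11, 19, 23]
Compare 26 vs 23: take 23 from right. Merged: [1, 1, 3, 4, 11, 19, 23, 23]
Compare 26 vs 35: take 26 from left. Merged: [1, 1, 3, 4, 11, 19, 23, 23, 26]
Append remaining from right: [35, 36]. Merged: [1, 1, 3, 4, 11, 19, 23, 23, 26, 35, 36]

Final merged array: [1, 1, 3, 4, 11, 19, 23, 23, 26, 35, 36]
Total comparisons: 9

The merged array is [1, 1, 3, 4, 11, 19, 23, 23, 26, 35, 36], requiring 9 comparisons. The merge step runs in O(n) time where n is the total number of elements.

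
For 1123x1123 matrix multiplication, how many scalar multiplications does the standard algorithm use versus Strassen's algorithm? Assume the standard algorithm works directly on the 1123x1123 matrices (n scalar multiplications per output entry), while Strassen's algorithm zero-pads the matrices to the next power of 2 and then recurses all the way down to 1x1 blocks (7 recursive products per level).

Matrix multiplication for 1123x1123 matrices:

Strassen's algorithm requires power-of-2 dimensions. Pad 1123x1123 to 2048x2048 (next power of 2).

Standard algorithm: 1123^3 = 1416247867 multiplications
Strassen's algorithm: 7^(log2(2048)) = 7^11 = 1977326743 multiplications
Difference: 1416247867 - 1977326743 = -561078876 (Strassen uses MORE here due to padding overhead — for small or just-over-power-of-2 n, padding can outweigh the per-level savings)

Standard: 1416247867 multiplications (1123^3). Strassen: 1977326743 multiplications (7^11, after padding to 2048x2048). Strassen reduces 8 recursive multiplications to 7 at each level.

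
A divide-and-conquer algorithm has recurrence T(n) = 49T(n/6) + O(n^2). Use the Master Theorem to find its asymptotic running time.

Master Theorem for T(n) = 49T(n/6) + O(n^2):

a = 49, b = 6, c = 2
log_b(a) = log_6(49) = 2.1721

Case 1: c = 2 < log_6(49) = 2.1721
T(n) = O(n^(log_6 49))

For T(n) = 49T(n/6) + O(n^2): log_6(49) = 2.1721. This is Case 1 of the Master Theorem (c < log_b(a), work dominated by leaves), giving O(n^(log_6 49)).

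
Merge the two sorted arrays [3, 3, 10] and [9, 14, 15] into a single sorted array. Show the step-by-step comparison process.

Merging process:

Compare 3 vs 9: take 3 from left. Merged: [3]
Compare 3 vs 9: take 3 from left. Merged: [3, 3]
Compare 10 vs 9: take 9 from right. Merged: [3, 3, 9]
Compare 10 vs 14: take 10 from left. Merged: [3, 3, 9, 10]
Append remaining from right: [14, 15]. Merged: [3, 3, 9, 10, 14, 15]

Final merged array: [3, 3, 9, 10, 14, 15]
Total comparisons: 4

The merged array is [3, 3, 9, 10, 14, 15], requiring 4 comparisons. The merge step runs in O(n) time where n is the total number of elements.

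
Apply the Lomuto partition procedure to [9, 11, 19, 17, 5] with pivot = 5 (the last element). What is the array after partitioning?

Lomuto partition with pivot = 5:

Initial array: [9, 11, 19, 17, 5]

arr[0]=9 > 5: no swap
arr[1]=11 > 5: no swap
arr[2]=19 > 5: no swap
arr[3]=17 > 5: no swap

Place pivot at position 0: [5, 11, 19, 17, 9]
Pivot position: 0

After partitioning with pivot 5, the array becomes [5, 11, 19, 17, 9]. The pivot is placed at index 0. All elements to the left of the pivot are <= 5, and all elements to the right are > 5.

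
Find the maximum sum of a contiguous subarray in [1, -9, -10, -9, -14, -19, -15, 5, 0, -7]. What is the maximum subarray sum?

Using Kadane's algorithm on [1, -9, -10, -9, -14, -19, -15, 5, 0, -7]:

Scanning through the array:
Position 1 (value -9): max_ending_here = -8, max_so_far = 1
Position 2 (value -10): max_ending_here = -10, max_so_far = 1
Position 3 (value -9): max_ending_here = -9, max_so_far = 1
Position 4 (value -14): max_ending_here = -14, max_so_far = 1
Position 5 (value -19): max_ending_here = -19, max_so_far = 1
Position 6 (value -15): max_ending_here = -15, max_so_far = 1
Position 7 (value 5): max_ending_here = 5, max_so_far = 5
Position 8 (value 0): max_ending_here = 5, max_so_far = 5
Position 9 (value -7): max_ending_here = -2, max_so_far = 5

Maximum subarray: [5]
Maximum sum: 5

The maximum subarray is [5] with sum 5. This subarray runs from index 7 to index 7.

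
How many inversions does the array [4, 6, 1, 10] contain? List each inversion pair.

Finding inversions in [4, 6, 1, 10]:

(0, 2): arr[0]=4 > arr[2]=1
(1, 2): arr[1]=6 > arr[2]=1

Total inversions: 2

The array has 2 inversion(s): (0,2), (1,2). Each pair (i,j) satisfies i < j and arr[i] > arr[j].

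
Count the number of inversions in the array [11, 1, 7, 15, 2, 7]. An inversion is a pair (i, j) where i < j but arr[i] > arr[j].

Finding inversions in [11, 1, 7, 15, 2, 7]:

(0, 1): arr[0]=11 > arr[1]=1
(0, 2): arr[0]=11 > arr[2]=7
(0, 4): arr[0]=11 > arr[4]=2
(0, 5): arr[0]=11 > arr[5]=7
(2, 4): arr[2]=7 > arr[4]=2
(3, 4): arr[3]=15 > arr[4]=2
(3, 5): arr[3]=15 > arr[5]=7

Total inversions: 7

The array has 7 inversion(s): (0,1), (0,2), (0,4), (0,5), (2,4), (3,4), (3,5). Each pair (i,j) satisfies i < j and arr[i] > arr[j].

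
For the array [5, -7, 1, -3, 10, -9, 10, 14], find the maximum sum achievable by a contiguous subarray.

Using Kadane's algorithm on [5, -7, 1, -3, 10, -9, 10, 14]:

Scanning through the array:
Position 1 (value -7): max_ending_here = -2, max_so_far = 5
Position 2 (value 1): max_ending_here = 1, max_so_far = 5
Position 3 (value -3): max_ending_here = -2, max_so_far = 5
Position 4 (value 10): max_ending_here = 10, max_so_far = 10
Position 5 (value -9): max_ending_here = 1, max_so_far = 10
Position 6 (value 10): max_ending_here = 11, max_so_far = 11
Position 7 (value 14): max_ending_here = 25, max_so_far = 25

Maximum subarray: [10, -9, 10, 14]
Maximum sum: 25

The maximum subarray is [10, -9, 10, 14] with sum 25. This subarray runs from index 4 to index 7.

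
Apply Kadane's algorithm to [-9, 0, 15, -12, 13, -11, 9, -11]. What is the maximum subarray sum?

Using Kadane's algorithm on [-9, 0, 15, -12, 13, -11, 9, -11]:

Scanning through the array:
Position 1 (value 0): max_ending_here = 0, max_so_far = 0
Position 2 (value 15): max_ending_here = 15, max_so_far = 15
Position 3 (value -12): max_ending_here = 3, max_so_far = 15
Position 4 (value 13): max_ending_here = 16, max_so_far = 16
Position 5 (value -11): max_ending_here = 5, max_so_far = 16
Position 6 (value 9): max_ending_here = 14, max_so_far = 16
Position 7 (value -11): max_ending_here = 3, max_so_far = 16

Maximum subarray: [0, 15, -12, 13]
Maximum sum: 16

The maximum subarray is [0, 15, -12, 13] with sum 16. This subarray runs from index 1 to index 4.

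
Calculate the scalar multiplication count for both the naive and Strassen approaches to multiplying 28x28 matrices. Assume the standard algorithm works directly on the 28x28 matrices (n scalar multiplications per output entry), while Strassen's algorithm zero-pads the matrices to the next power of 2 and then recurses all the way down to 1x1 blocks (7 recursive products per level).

Matrix multiplication for 28x28 matrices:

Strassen's algorithm requires power-of-2 dimensions. Pad 28x28 to 32x32 (next power of 2).

Standard algorithm: 28^3 = 21952 multiplications
Strassen's algorithm: 7^(log2(32)) = 7^5 = 16807 multiplications
Savings: 21952 - 16807 = 5145 multiplications

Standard: 21952 multiplications (28^3). Strassen: 16807 multiplications (7^5, after padding to 32x32). Strassen reduces 8 recursive multiplications to 7 at each level.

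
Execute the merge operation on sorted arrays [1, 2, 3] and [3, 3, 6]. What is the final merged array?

Merging process:

Compare 1 vs 3: take 1 from left. Merged: [1]
Compare 2 vs 3: take 2 from left. Merged: [1, 2]
Compare 3 vs 3: take 3 from left. Merged: [1, 2, 3]
Append remaining from right: [3, 3, 6]. Merged: [1, 2, 3, 3, 3, 6]

Final merged array: [1, 2, 3, 3, 3, 6]
Total comparisons: 3

The merged array is [1, 2, 3, 3, 3, 6], requiring 3 comparisons. The merge step runs in O(n) time where n is the total number of elements.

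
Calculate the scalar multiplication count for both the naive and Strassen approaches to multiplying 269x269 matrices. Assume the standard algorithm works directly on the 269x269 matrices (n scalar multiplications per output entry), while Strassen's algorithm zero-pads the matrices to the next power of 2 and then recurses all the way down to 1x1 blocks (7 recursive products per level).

Matrix multiplication for 269x269 matrices:

Strassen's algorithm requires power-of-2 dimensions. Pad 269x269 to 512x512 (next power of 2).

Standard algorithm: 269^3 = 19465109 multiplications
Strassen's algorithm: 7^(log2(512)) = 7^9 = 40353607 multiplications
Difference: 19465109 - 40353607 = -20888498 (Strassen uses MORE here due to padding overhead — for small or just-over-power-of-2 n, padding can outweigh the per-level savings)

Standard: 19465109 multiplications (269^3). Strassen: 40353607 multiplications (7^9, after padding to 512x512). Strassen reduces 8 recursive multiplications to 7 at each level.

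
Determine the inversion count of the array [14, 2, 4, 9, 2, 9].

Finding inversions in [14, 2, 4, 9, 2, 9]:

(0, 1): arr[0]=14 > arr[1]=2
(0, 2): arr[0]=14 > arr[2]=4
(0, 3): arr[0]=14 > arr[3]=9
(0, 4): arr[0]=14 > arr[4]=2
(0, 5): arr[0]=14 > arr[5]=9
(2, 4): arr[2]=4 > arr[4]=2
(3, 4): arr[3]=9 > arr[4]=2

Total inversions: 7

The array has 7 inversion(s): (0,1), (0,2), (0,3), (0,4), (0,5), (2,4), (3,4). Each pair (i,j) satisfies i < j and arr[i] > arr[j].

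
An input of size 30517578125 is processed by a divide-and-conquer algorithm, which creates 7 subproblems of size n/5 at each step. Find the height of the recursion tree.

For divide and conquer with division factor 5:

Problem sizes at each level:
Level 0: 30517578125
Level 1: 6103515625
Level 2: 1220703125
Level 3: 244140625
Level 4: 48828125
Level 5: 9765625
Level 6: 1953125
Level 7: 390625
Level 8: 78125
Level 9: 15625
Level 10: 3125
Level 11: 625
Level 12: 125
Level 13: 25
Level 14: 5
Level 15: 1

The root is level 0 and the size-1 base case is level 15 (the tree spans levels 0 through 15, i.e. 16 levels counting the root), so the depth is the number of divisions: log_5(30517578125) = 15

The recursion tree depth is log_5(30517578125) = 15. At each level, the problem size is divided by 5, so it takes 15 divisions to reduce to a base case of size 1. The algorithm makes 7 recursive calls at each level.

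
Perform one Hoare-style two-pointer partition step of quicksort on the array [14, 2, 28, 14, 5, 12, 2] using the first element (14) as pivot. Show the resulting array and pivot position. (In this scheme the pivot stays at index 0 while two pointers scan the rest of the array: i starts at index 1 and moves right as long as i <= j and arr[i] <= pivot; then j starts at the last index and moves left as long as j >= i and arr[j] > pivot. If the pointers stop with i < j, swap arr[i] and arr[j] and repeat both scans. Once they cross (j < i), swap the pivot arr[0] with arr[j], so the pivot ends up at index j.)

Hoare-style two-pointer partition with pivot = 14:

Initial array: [14, 2, 28, 14, 5, 12, 2]

Pointers start at i = 1, j = 6.
i stops at index 2 (arr[2]=28 > 14), j stops at index 6 (arr[6]=2 <= 14): swap arr[2] and arr[6], array becomes [14, 2, 2, 14, 5, 12, 28]
i ends at 6, j ends at 5: the pointers have crossed (j < i), so scanning stops.

Swap pivot arr[0] with arr[5] to place pivot at position 5: [12, 2, 2, 14, 5, 14, 28]
Pivot position: 5

After partitioning with pivot 14, the array becomes [12, 2, 2, 14, 5, 14, 28]. The pivot is placed at index 5. All elements to the left of the pivot are <= 14, and all elements to the right are > 14.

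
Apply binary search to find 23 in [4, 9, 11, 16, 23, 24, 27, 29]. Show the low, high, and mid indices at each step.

Binary search for 23 in [4, 9, 11, 16, 23, 24, 27, 29]:

lo=0, hi=7, mid=3, arr[mid]=16 -> 16 < 23, search right half
lo=4, hi=7, mid=5, arr[mid]=24 -> 24 > 23, search left half
lo=4, hi=4, mid=4, arr[mid]=23 -> Found target at index 4!

Binary search finds 23 at index 4 after 3 comparisons. The search repeatedly halves the search space by comparing with the middle element.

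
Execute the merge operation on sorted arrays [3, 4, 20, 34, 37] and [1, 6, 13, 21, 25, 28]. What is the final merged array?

Merging process:

Compare 3 vs 1: take 1 from right. Merged: [1]
Compare 3 vs 6: take 3 from left. Merged: [1, 3]
Compare 4 vs 6: take 4 from left. Merged: [1, 3, 4]
Compare 20 vs 6: take 6 from right. Merged: [1, 3, 4, 6]
Compare 20 vs 13: take 13 from right. Merged: [1, 3, 4, 6, 13]
Compare 20 vs 21: take 20 from left. Merged: [1, 3, 4, 6, 13, 20]
Compare 34 vs 21: take 21 from right. Merged: [1, 3, 4, 6, 13, 20, 21]
Compare 34 vs 25: take 25 from right. Merged: [1, 3, 4, 6, 13, 20, 21, 25]
Compare 34 vs 28: take 28 from right. Merged: [1, 3, 4, 6, 13, 20, 21, 25, 28]
Append remaining from left: [34, 37]. Merged: [1, 3, 4, 6, 13, 20, 21, 25, 28, 34, 37]

Final merged array: [1, 3, 4, 6, 13, 20, 21, 25, 28, 34, 37]
Total comparisons: 9

The merged array is [1, 3, 4, 6, 13, 20, 21, 25, 28, 34, 37], requiring 9 comparisons. The merge step runs in O(n) time where n is the total number of elements.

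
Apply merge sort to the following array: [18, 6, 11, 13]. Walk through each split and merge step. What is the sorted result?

Merge sort trace:

Split: [18, 6, 11, 13] -> [18, 6] and [11, 13]
  Split: [18, 6] -> [18] and [6]
  Merge: [18] + [6] -> [6, 18]
  Split: [11, 13] -> [11] and [13]
  Merge: [11] + [13] -> [11, 13]
Merge: [6, 18] + [11, 13] -> [6, 11, 13, 18]

Final sorted array: [6, 11, 13, 18]

The merge sort proceeds by recursively splitting the array and merging sorted halves.
After all merges, the sorted array is [6, 11, 13, 18].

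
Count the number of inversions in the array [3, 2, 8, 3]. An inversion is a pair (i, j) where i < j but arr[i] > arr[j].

Finding inversions in [3, 2, 8, 3]:

(0, 1): arr[0]=3 > arr[1]=2
(2, 3): arr[2]=8 > arr[3]=3

Total inversions: 2

The array has 2 inversion(s): (0,1), (2,3). Each pair (i,j) satisfies i < j and arr[i] > arr[j].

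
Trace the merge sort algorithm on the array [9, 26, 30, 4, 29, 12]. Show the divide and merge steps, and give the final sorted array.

Merge sort trace:

Split: [9, 26, 30, 4, 29, 12] -> [9, 26, 30] and [4, 29, 12]
  Split: [9, 26, 30] -> [9] and [26, 30]
    Split: [26, 30] -> [26] and [30]
    Merge: [26] + [30] -> [26, 30]
  Merge: [9] + [26, 30] -> [9, 26, 30]
  Split: [4, 29, 12] -> [4] and [29, 12]
    Split: [29, 12] -> [29] and [12]
    Merge: [29] + [12] -> [12, 29]
  Merge: [4] + [12, 29] -> [4, 12, 29]
Merge: [9, 26, 30] + [4, 12, 29] -> [4, 9, 12, 26, 29, 30]

Final sorted array: [4, 9, 12, 26, 29, 30]

The merge sort proceeds by recursively splitting the array and merging sorted halves.
After all merges, the sorted array is [4, 9, 12, 26, 29, 30].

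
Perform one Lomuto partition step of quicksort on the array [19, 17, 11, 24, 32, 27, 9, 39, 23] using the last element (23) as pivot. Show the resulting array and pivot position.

Lomuto partition with pivot = 23:

Initial array: [19, 17, 11, 24, 32, 27, 9, 39, 23]

arr[0]=19 <= 23: swap with position 0, array becomes [19, 17, 11, 24, 32, 27, 9, 39, 23]
arr[1]=17 <= 23: swap with position 1, array becomes [19, 17, 11, 24, 32, 27, 9, 39, 23]
arr[2]=11 <= 23: swap with position 2, array becomes [19, 17, 11, 24, 32, 27, 9, 39, 23]
arr[3]=24 > 23: no swap
arr[4]=32 > 23: no swap
arr[5]=27 > 23: no swap
arr[6]=9 <= 23: swap with position 3, array becomes [19, 17, 11, 9, 32, 27, 24, 39, 23]
arr[7]=39 > 23: no swap

Place pivot at position 4: [19, 17, 11, 9, 23, 27, 24, 39, 32]
Pivot position: 4

After partitioning with pivot 23, the array becomes [19, 17, 11, 9, 23, 27, 24, 39, 32]. The pivot is placed at index 4. All elements to the left of the pivot are <= 23, and all elements to the right are > 23.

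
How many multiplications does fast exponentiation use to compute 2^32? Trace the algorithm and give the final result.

Computing 2^32 by squaring (build up from 2^1; each line after the first costs one multiplication):

2^1 = 2
2^2 = (2^1)^2 = 2^2 = 4
2^4 = (2^2)^2 = 4^2 = 16
2^8 = (2^4)^2 = 16^2 = 256
2^16 = (2^8)^2 = 256^2 = 65536
2^32 = (2^16)^2 = 65536^2 = 4294967296

Result: 4294967296
Multiplications needed: 5 (5 lines after 2^1)

2^32 = 4294967296. Using exponentiation by squaring, this requires 5 multiplications. The key idea: if the exponent is even, square the half-power; if odd, multiply by the base once.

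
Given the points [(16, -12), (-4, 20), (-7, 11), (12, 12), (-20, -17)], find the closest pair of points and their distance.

Computing all pairwise distances among 5 points:

d((16, -12), (-4, 20)) = 37.7359
d((16, -12), (-7, 11)) = 32.5269
d((16, -12), (12, 12)) = 24.3311
d((16, -12), (-20, -17)) = 36.3456
d((-4, 20), (-7, 11)) = 9.4868 <-- minimum
d((-4, 20), (12, 12)) = 17.8885
d((-4, 20), (-20, -17)) = 40.3113
d((-7, 11), (12, 12)) = 19.0263
d((-7, 11), (-20, -17)) = 30.8707
d((12, 12), (-20, -17)) = 43.1856

Closest pair: (-4, 20) and (-7, 11) with distance 9.4868

The closest pair is (-4, 20) and (-7, 11) with Euclidean distance 9.4868. For 5 points, brute-force pairwise comparison is shown above. For large n, the divide-and-conquer algorithm (sort by x, recurse on halves, check the dividing strip) achieves O(n log n).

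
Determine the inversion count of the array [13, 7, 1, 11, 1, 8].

Finding inversions in [13, 7, 1, 11, 1, 8]:

(0, 1): arr[0]=13 > arr[1]=7
(0, 2): arr[0]=13 > arr[2]=1
(0, 3): arr[0]=13 > arr[3]=11
(0, 4): arr[0]=13 > arr[4]=1
(0, 5): arr[0]=13 > arr[5]=8
(1, 2): arr[1]=7 > arr[2]=1
(1, 4): arr[1]=7 > arr[4]=1
(3, 4): arr[3]=11 > arr[4]=1
(3, 5): arr[3]=11 > arr[5]=8

Total inversions: 9

The array has 9 inversion(s): (0,1), (0,2), (0,3), (0,4), (0,5), (1,2), (1,4), (3,4), (3,5). Each pair (i,j) satisfies i < j and arr[i] > arr[j].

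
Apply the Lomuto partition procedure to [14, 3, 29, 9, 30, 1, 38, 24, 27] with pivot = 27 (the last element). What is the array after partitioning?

Lomuto partition with pivot = 27:

Initial array: [14, 3, 29, 9, 30, 1, 38, 24, 27]

arr[0]=14 <= 27: swap with position 0, array becomes [14, 3, 29, 9, 30, 1, 38, 24, 27]
arr[1]=3 <= 27: swap with position 1, array becomes [14, 3, 29, 9, 30, 1, 38, 24, 27]
arr[2]=29 > 27: no swap
arr[3]=9 <= 27: swap with position 2, array becomes [14, 3, 9, 29, 30, 1, 38, 24, 27]
arr[4]=30 > 27: no swap
arr[5]=1 <= 27: swap with position 3, array becomes [14, 3, 9, 1, 30, 29, 38, 24, 27]
arr[6]=38 > 27: no swap
arr[7]=24 <= 27: swap with position 4, array becomes [14, 3, 9, 1, 24, 29, 38, 30, 27]

Place pivot at position 5: [14, 3, 9, 1, 24, 27, 38, 30, 29]
Pivot position: 5

After partitioning with pivot 27, the array becomes [14, 3, 9, 1, 24, 27, 38, 30, 29]. The pivot is placed at index 5. All elements to the left of the pivot are <= 27, and all elements to the right are > 27.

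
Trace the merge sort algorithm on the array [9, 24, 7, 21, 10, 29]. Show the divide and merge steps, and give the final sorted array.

Merge sort trace:

Split: [9, 24, 7, 21, 10, 29] -> [9, 24, 7] and [21, 10, 29]
  Split: [9, 24, 7] -> [9] and [24, 7]
    Split: [24, 7] -> [24] and [7]
    Merge: [24] + [7] -> [7, 24]
  Merge: [9] + [7, 24] -> [7, 9, 24]
  Split: [21, 10, 29] -> [21] and [10, 29]
    Split: [10, 29] -> [10] and [29]
    Merge: [10] + [29] -> [10, 29]
  Merge: [21] + [10, 29] -> [10, 21, 29]
Merge: [7, 9, 24] + [10, 21, 29] -> [7, 9, 10, 21, 24, 29]

Final sorted array: [7, 9, 10, 21, 24, 29]

The merge sort proceeds by recursively splitting the array and merging sorted halves.
After all merges, the sorted array is [7, 9, 10, 21, 24, 29].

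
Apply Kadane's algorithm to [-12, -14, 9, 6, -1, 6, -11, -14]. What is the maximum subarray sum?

Using Kadane's algorithm on [-12, -14, 9, 6, -1, 6, -11, -14]:

Scanning through the array:
Position 1 (value -14): max_ending_here = -14, max_so_far = -12
Position 2 (value 9): max_ending_here = 9, max_so_far = 9
Position 3 (value 6): max_ending_here = 15, max_so_far = 15
Position 4 (value -1): max_ending_here = 14, max_so_far = 15
Position 5 (value 6): max_ending_here = 20, max_so_far = 20
Position 6 (value -11): max_ending_here = 9, max_so_far = 20
Position 7 (value -14): max_ending_here = -5, max_so_far = 20

Maximum subarray: [9, 6, -1, 6]
Maximum sum: 20

The maximum subarray is [9, 6, -1, 6] with sum 20. This subarray runs from index 2 to index 5.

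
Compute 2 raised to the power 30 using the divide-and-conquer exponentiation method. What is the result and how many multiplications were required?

Computing 2^30 by squaring (build up from 2^1; each line after the first costs one multiplication):

2^1 = 2
2^2 = (2^1)^2 = 2^2 = 4
2^3 = 2 * 2^2 = 2 * 4 = 8
2^6 = (2^3)^2 = 8^2 = 64
2^7 = 2 * 2^6 = 2 * 64 = 128
2^14 = (2^7)^2 = 128^2 = 16384
2^15 = 2 * 2^14 = 2 * 16384 = 32768
2^30 = (2^15)^2 = 32768^2 = 1073741824

Result: 1073741824
Multiplications needed: 7 (7 lines after 2^1)

2^30 = 1073741824. Using exponentiation by squaring, this requires 7 multiplications. The key idea: if the exponent is even, square the half-power; if odd, multiply by the base once.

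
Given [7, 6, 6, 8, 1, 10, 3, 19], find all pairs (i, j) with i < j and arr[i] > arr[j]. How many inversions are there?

Finding inversions in [7, 6, 6, 8, 1, 10, 3, 19]:

(0, 1): arr[0]=7 > arr[1]=6
(0, 2): arr[0]=7 > arr[2]=6
(0, 4): arr[0]=7 > arr[4]=1
(0, 6): arr[0]=7 > arr[6]=3
(1, 4): arr[1]=6 > arr[4]=1
(1, 6): arr[1]=6 > arr[6]=3
(2, 4): arr[2]=6 > arr[4]=1
(2, 6): arr[2]=6 > arr[6]=3
(3, 4): arr[3]=8 > arr[4]=1
(3, 6): arr[3]=8 > arr[6]=3
(5, 6): arr[5]=10 > arr[6]=3

Total inversions: 11

The array has 11 inversion(s): (0,1), (0,2), (0,4), (0,6), (1,4), (1,6), (2,4), (2,6), (3,4), (3,6), (5,6). Each pair (i,j) satisfies i < j and arr[i] > arr[j].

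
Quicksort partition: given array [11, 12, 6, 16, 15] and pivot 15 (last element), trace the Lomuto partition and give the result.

Lomuto partition with pivot = 15:

Initial array: [11, 12, 6, 16, 15]

arr[0]=11 <= 15: swap with position 0, array becomes [11, 12, 6, 16, 15]
arr[1]=12 <= 15: swap with position 1, array becomes [11, 12, 6, 16, 15]
arr[2]=6 <= 15: swap with position 2, array becomes [11, 12, 6, 16, 15]
arr[3]=16 > 15: no swap

Place pivot at position 3: [11, 12, 6, 15, 16]
Pivot position: 3

After partitioning with pivot 15, the array becomes [11, 12, 6, 15, 16]. The pivot is placed at index 3. All elements to the left of the pivot are <= 15, and all elements to the right are > 15.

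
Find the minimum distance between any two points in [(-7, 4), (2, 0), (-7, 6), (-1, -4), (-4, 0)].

Computing all pairwise distances among 5 points:

d((-7, 4), (2, 0)) = 9.8489
d((-7, 4), (-7, 6)) = 2.0 <-- minimum
d((-7, 4), (-1, -4)) = 10.0
d((-7, 4), (-4, 0)) = 5.0
d((2, 0), (-7, 6)) = 10.8167
d((2, 0), (-1, -4)) = 5.0
d((2, 0), (-4, 0)) = 6.0
d((-7, 6), (-1, -4)) = 11.6619
d((-7, 6), (-4, 0)) = 6.7082
d((-1, -4), (-4, 0)) = 5.0

Closest pair: (-7, 4) and (-7, 6) with distance 2.0

The closest pair is (-7, 4) and (-7, 6) with Euclidean distance 2.0. For 5 points, brute-force pairwise comparison is shown above. For large n, the divide-and-conquer algorithm (sort by x, recurse on halves, check the dividing strip) achieves O(n log n).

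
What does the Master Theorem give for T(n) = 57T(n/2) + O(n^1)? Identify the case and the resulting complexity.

Master Theorem for T(n) = 57T(n/2) + O(n^1):

a = 57, b = 2, c = 1
log_b(a) = log_2(57) = 5.8329

Case 1: c = 1 < log_2(57) = 5.8329
T(n) = O(n^(log_2 57))

For T(n) = 57T(n/2) + O(n^1): log_2(57) = 5.8329. This is Case 1 of the Master Theorem (c < log_b(a), work dominated by leaves), giving O(n^(log_2 57)).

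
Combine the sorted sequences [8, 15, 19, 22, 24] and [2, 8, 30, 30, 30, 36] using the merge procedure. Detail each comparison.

Merging process:

Compare 8 vs 2: take 2 from right. Merged: [2]
Compare 8 vs 8: take 8 from left. Merged: [2, 8]
Compare 15 vs 8: take 8 from right. Merged: [2, 8, 8]
Compare 15 vs 30: take 15 from left. Merged: [2, 8, 8, 15]
Compare 19 vs 30: take 19 from left. Merged: [2, 8, 8, 15, 19]
Compare 22 vs 30: take 22 from left. Merged: [2, 8, 8, 15, 19, 22]
Compare 24 vs 30: take 24 from left. Merged: [2, 8, 8, 15, 19, 22, 24]
Append remaining from right: [30, 30, 30, 36]. Merged: [2, 8, 8, 15, 19, 22, 24, 30, 30, 30, 36]

Final merged array: [2, 8, 8, 15, 19, 22, 24, 30, 30, 30, 36]
Total comparisons: 7

The merged array is [2, 8, 8, 15, 19, 22, 24, 30, 30, 30, 36], requiring 7 comparisons. The merge step runs in O(n) time where n is the total number of elements.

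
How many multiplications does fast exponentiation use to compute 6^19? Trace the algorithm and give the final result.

Computing 6^19 by squaring (build up from 6^1; each line after the first costs one multiplication):

6^1 = 6
6^2 = (6^1)^2 = 6^2 = 36
6^4 = (6^2)^2 = 36^2 = 1296
6^8 = (6^4)^2 = 1296^2 = 1679616
6^9 = 6 * 6^8 = 6 * 1679616 = 10077696
6^18 = (6^9)^2 = 10077696^2 = 101559956668416
6^19 = 6 * 6^18 = 6 * 101559956668416 = 609359740010496

Result: 609359740010496
Multiplications needed: 6 (6 lines after 6^1)

6^19 = 609359740010496. Using exponentiation by squaring, this requires 6 multiplications. The key idea: if the exponent is even, square the half-power; if odd, multiply by the base once.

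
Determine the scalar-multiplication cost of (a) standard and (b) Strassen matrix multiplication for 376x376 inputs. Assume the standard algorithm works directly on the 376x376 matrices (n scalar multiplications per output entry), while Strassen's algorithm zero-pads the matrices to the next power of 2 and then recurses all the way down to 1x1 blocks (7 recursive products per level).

Matrix multiplication for 376x376 matrices:

Strassen's algorithm requires power-of-2 dimensions. Pad 376x376 to 512x512 (next power of 2).

Standard algorithm: 376^3 = 53157376 multiplications
Strassen's algorithm: 7^(log2(512)) = 7^9 = 40353607 multiplications
Savings: 53157376 - 40353607 = 12803769 multiplications

Standard: 53157376 multiplications (376^3). Strassen: 40353607 multiplications (7^9, after padding to 512x512). Strassen reduces 8 recursive multiplications to 7 at each level.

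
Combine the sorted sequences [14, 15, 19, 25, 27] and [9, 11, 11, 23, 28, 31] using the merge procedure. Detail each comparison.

Merging process:

Compare 14 vs 9: take 9 from right. Merged: [9]
Compare 14 vs 11: take 11 from right. Merged: [9, 11]
Compare 14 vs 11: take 11 from right. Merged: [9, 11, 11]
Compare 14 vs 23: take 14 from left. Merged: [9, 11, 11, 14]
Compare 15 vs 23: take 15 from left. Merged: [9, 11, 11, 14, 15]
Compare 19 vs 23: take 19 from left. Merged: [9, 11, 11, 14, 15, 19]
Compare 25 vs 23: take 23 from right. Merged: [9, 11, 11, 14, 15, 19, 23]
Compare 25 vs 28: take 25 from left. Merged: [9, 11, 11, 14, 15, 19, 23, 25]
Compare 27 vs 28: take 27 from left. Merged: [9, 11, 11, 14, 15, 19, 23, 25, 27]
Append remaining from right: [28, 31]. Merged: [9, 11, 11, 14, 15, 19, 23, 25, 27, 28, 31]

Final merged array: [9, 11, 11, 14, 15, 19, 23, 25, 27, 28, 31]
Total comparisons: 9

The merged array is [9, 11, 11, 14, 15, 19, 23, 25, 27, 28, 31], requiring 9 comparisons. The merge step runs in O(n) time where n is the total number of elements.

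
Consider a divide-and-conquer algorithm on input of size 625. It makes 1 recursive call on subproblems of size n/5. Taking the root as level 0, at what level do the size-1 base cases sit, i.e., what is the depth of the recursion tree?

For divide and conquer with division factor 5:

Problem sizes at each level:
Level 0: 625
Level 1: 125
Level 2: 25
Level 3: 5
Level 4: 1

The root is level 0 and the size-1 base case is level 4 (the tree spans levels 0 through 4, i.e. 5 levels counting the root), so the depth is the number of divisions: log_5(625) = 4

The recursion tree depth is log_5(625) = 4. At each level, the problem size is divided by 5, so it takes 4 divisions to reduce to a base case of size 1. The algorithm makes 1 recursive call at each level.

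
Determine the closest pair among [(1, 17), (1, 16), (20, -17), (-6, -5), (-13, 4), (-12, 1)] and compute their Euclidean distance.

Computing all pairwise distances among 6 points:

d((1, 17), (1, 16)) = 1.0 <-- minimum
d((1, 17), (20, -17)) = 38.9487
d((1, 17), (-6, -5)) = 23.0868
d((1, 17), (-13, 4)) = 19.105
d((1, 17), (-12, 1)) = 20.6155
d((1, 16), (20, -17)) = 38.0789
d((1, 16), (-6, -5)) = 22.1359
d((1, 16), (-13, 4)) = 18.4391
d((1, 16), (-12, 1)) = 19.8494
d((20, -17), (-6, -5)) = 28.6356
d((20, -17), (-13, 4)) = 39.1152
d((20, -17), (-12, 1)) = 36.7151
d((-6, -5), (-13, 4)) = 11.4018
d((-6, -5), (-12, 1)) = 8.4853
d((-13, 4), (-12, 1)) = 3.1623

Closest pair: (1, 17) and (1, 16) with distance 1.0

The closest pair is (1, 17) and (1, 16) with Euclidean distance 1.0. For 6 points, brute-force pairwise comparison is shown above. For large n, the divide-and-conquer algorithm (sort by x, recurse on halves, check the dividing strip) achieves O(n log n).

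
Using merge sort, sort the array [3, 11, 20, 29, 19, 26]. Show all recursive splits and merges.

Merge sort trace:

Split: [3, 11, 20, 29, 19, 26] -> [3, 11, 20] and [29, 19, 26]
  Split: [3, 11, 20] -> [3] and [11, 20]
    Split: [11, 20] -> [11] and [20]
    Merge: [11] + [20] -> [11, 20]
  Merge: [3] + [11, 20] -> [3, 11, 20]
  Split: [29, 19, 26] -> [29] and [19, 26]
    Split: [19, 26] -> [19] and [26]
    Merge: [19] + [26] -> [19, 26]
  Merge: [29] + [19, 26] -> [19, 26, 29]
Merge: [3, 11, 20] + [19, 26, 29] -> [3, 11, 19, 20, 26, 29]

Final sorted array: [3, 11, 19, 20, 26, 29]

The merge sort proceeds by recursively splitting the array and merging sorted halves.
After all merges, the sorted array is [3, 11, 19, 20, 26, 29].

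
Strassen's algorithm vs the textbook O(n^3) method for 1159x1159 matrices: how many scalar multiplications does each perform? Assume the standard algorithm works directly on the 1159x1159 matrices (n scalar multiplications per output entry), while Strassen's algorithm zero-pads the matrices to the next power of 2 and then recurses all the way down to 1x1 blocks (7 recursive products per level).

Matrix multiplication for 1159x1159 matrices:

Strassen's algorithm requires power-of-2 dimensions. Pad 1159x1159 to 2048x2048 (next power of 2).

Standard algorithm: 1159^3 = 1556862679 multiplications
Strassen's algorithm: 7^(log2(2048)) = 7^11 = 1977326743 multiplications
Difference: 1556862679 - 1977326743 = -420464064 (Strassen uses MORE here due to padding overhead — for small or just-over-power-of-2 n, padding can outweigh the per-level savings)

Standard: 1556862679 multiplications (1159^3). Strassen: 1977326743 multiplications (7^11, after padding to 2048x2048). Strassen reduces 8 recursive multiplications to 7 at each level.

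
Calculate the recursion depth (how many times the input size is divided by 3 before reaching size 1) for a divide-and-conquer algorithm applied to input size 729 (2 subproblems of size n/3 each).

For divide and conquer with division factor 3:

Problem sizes at each level:
Level 0: 729
Level 1: 243
Level 2: 81
Level 3: 27
Level 4: 9
Level 5: 3
Level 6: 1

The root is level 0 and the size-1 base case is level 6 (the tree spans levels 0 through 6, i.e. 7 levels counting the root), so the depth is the number of divisions: log_3(729) = 6

The recursion tree depth is log_3(729) = 6. At each level, the problem size is divided by 3, so it takes 6 divisions to reduce to a base case of size 1. The algorithm makes 2 recursive calls at each level.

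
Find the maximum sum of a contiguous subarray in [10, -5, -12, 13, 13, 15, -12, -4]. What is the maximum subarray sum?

Using Kadane's algorithm on [10, -5, -12, 13, 13, 15, -12, -4]:

Scanning through the array:
Position 1 (value -5): max_ending_here = 5, max_so_far = 10
Position 2 (value -12): max_ending_here = -7, max_so_far = 10
Position 3 (value 13): max_ending_here = 13, max_so_far = 13
Position 4 (value 13): max_ending_here = 26, max_so_far = 26
Position 5 (value 15): max_ending_here = 41, max_so_far = 41
Position 6 (value -12): max_ending_here = 29, max_so_far = 41
Position 7 (value -4): max_ending_here = 25, max_so_far = 41

Maximum subarray: [13, 13, 15]
Maximum sum: 41

The maximum subarray is [13, 13, 15] with sum 41. This subarray runs from index 3 to index 5.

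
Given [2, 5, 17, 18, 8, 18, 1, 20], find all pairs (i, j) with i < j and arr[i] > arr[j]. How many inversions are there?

Finding inversions in [2, 5, 17, 18, 8, 18, 1, 20]:

(0, 6): arr[0]=2 > arr[6]=1
(1, 6): arr[1]=5 > arr[6]=1
(2, 4): arr[2]=17 > arr[4]=8
(2, 6): arr[2]=17 > arr[6]=1
(3, 4): arr[3]=18 > arr[4]=8
(3, 6): arr[3]=18 > arr[6]=1
(4, 6): arr[4]=8 > arr[6]=1
(5, 6): arr[5]=18 > arr[6]=1

Total inversions: 8

The array has 8 inversion(s): (0,6), (1,6), (2,4), (2,6), (3,4), (3,6), (4,6), (5,6). Each pair (i,j) satisfies i < j and arr[i] > arr[j].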